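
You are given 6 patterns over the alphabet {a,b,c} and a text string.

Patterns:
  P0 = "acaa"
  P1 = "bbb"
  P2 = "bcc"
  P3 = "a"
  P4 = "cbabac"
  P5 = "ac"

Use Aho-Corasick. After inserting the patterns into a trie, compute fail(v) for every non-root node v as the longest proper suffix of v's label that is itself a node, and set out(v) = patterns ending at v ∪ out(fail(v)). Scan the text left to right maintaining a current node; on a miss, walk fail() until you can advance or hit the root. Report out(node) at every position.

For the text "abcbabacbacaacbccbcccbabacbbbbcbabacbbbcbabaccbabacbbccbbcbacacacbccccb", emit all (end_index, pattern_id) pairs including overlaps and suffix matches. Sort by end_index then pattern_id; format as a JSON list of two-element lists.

Construct AC machine:
Trie nodes:
  0='ε' goto a→1 b→5 c→10
  1='a' goto c→2  [P3 ends]
  2='ac' goto a→3  [P5 ends]
  3='aca' goto a→4
  4='acaa' goto ·  [P0 ends]
  5='b' goto b→6 c→8
  6='bb' goto b→7
  7='bbb' goto ·  [P1 ends]
  8='bc' goto c→9
  9='bcc' goto ·  [P2 ends]
  10='c' goto b→11
  11='cb' goto a→12
  12='cba' goto b→13
  13='cbab' goto a→14
  14='cbaba' goto c→15
  15='cbabac' goto ·  [P4 ends]

BFS fail/out derivation:
  n1('a'): parent n0 fail=0; on 'a' 0 → fail=0;  out {3}∪∅={3}
  n5('b'): parent n0 fail=0; on 'b' 0 → fail=0;  out ∅∪∅=∅
  n10('c'): parent n0 fail=0; on 'c' 0 → fail=0;  out ∅∪∅=∅
  n2('ac'): parent n1 fail=0; on 'c' 0 → fail=10;  out {5}∪∅={5}
  n6('bb'): parent n5 fail=0; on 'b' 0 → fail=5;  out ∅∪∅=∅
  n8('bc'): parent n5 fail=0; on 'c' 0 → fail=10;  out ∅∪∅=∅
  n11('cb'): parent n10 fail=0; on 'b' 0 → fail=5;  out ∅∪∅=∅
  n3('aca'): parent n2 fail=10; on 'a' 10→0 → fail=1;  out ∅∪{3}={3}
  n7('bbb'): parent n6 fail=5; on 'b' 5 → fail=6;  out {1}∪∅={1}
  n9('bcc'): parent n8 fail=10; on 'c' 10→0 → fail=10;  out {2}∪∅={2}
  n12('cba'): parent n11 fail=5; on 'a' 5→0 → fail=1;  out ∅∪{3}={3}
  n4('acaa'): parent n3 fail=1; on 'a' 1→0 → fail=1;  out {0}∪{3}={0,3}
  n13('cbab'): parent n12 fail=1; on 'b' 1→0 → fail=5;  out ∅∪∅=∅
  n14('cbaba'): parent n13 fail=5; on 'a' 5→0 → fail=1;  out ∅∪{3}={3}
  n15('cbabac'): parent n14 fail=1; on 'c' 1 → fail=2;  out {4}∪{5}={4,5}

Run:
pos 0 'a': at 1  ** P3@[0:0]
pos 1 'b': at 5 (via fail)
pos 2 'c': at 8
pos 3 'b': at 11 (via fail)
pos 4 'a': at 12  ** P3@[4:4]
pos 5 'b': at 13
pos 6 'a': at 14  ** P3@[6:6]
pos 7 'c': at 15  ** P4@[2:7],P5@[6:7]
pos 8 'b': at 11 (via fail)
pos 9 'a': at 12  ** P3@[9:9]
pos 10 'c': at 2 (via fail)  ** P5@[9:10]
pos 11 'a': at 3  ** P3@[11:11]
pos 12 'a': at 4  ** P0@[9:12],P3@[12:12]
pos 13 'c': at 2 (via fail)  ** P5@[12:13]
pos 14 'b': at 11 (via fail)
pos 15 'c': at 8 (via fail)
pos 16 'c': at 9  ** P2@[14:16]
pos 17 'b': at 11 (via fail)
pos 18 'c': at 8 (via fail)
pos 19 'c': at 9  ** P2@[17:19]
pos 20 'c': at 10 (via fail)
pos 21 'b': at 11
pos 22 'a': at 12  ** P3@[22:22]
pos 23 'b': at 13
pos 24 'a': at 14  ** P3@[24:24]
pos 25 'c': at 15  ** P4@[20:25],P5@[24:25]
pos 26 'b': at 11 (via fail)
pos 27 'b': at 6 (via fail)
pos 28 'b': at 7  ** P1@[26:28]
pos 29 'b': at 7 (via fail)  ** P1@[27:29]
pos 30 'c': at 8 (via fail)
pos 31 'b': at 11 (via fail)
pos 32 'a': at 12  ** P3@[32:32]
pos 33 'b': at 13
pos 34 'a': at 14  ** P3@[34:34]
pos 35 'c': at 15  ** P4@[30:35],P5@[34:35]
pos 36 'b': at 11 (via fail)
pos 37 'b': at 6 (via fail)
pos 38 'b': at 7  ** P1@[36:38]
pos 39 'c': at 8 (via fail)
pos 40 'b': at 11 (via fail)
pos 41 'a': at 12  ** P3@[41:41]
pos 42 'b': at 13
pos 43 'a': at 14  ** P3@[43:43]
pos 44 'c': at 15  ** P4@[39:44],P5@[43:44]
pos 45 'c': at 10 (via fail)
pos 46 'b': at 11
pos 47 'a': at 12  ** P3@[47:47]
pos 48 'b': at 13
pos 49 'a': at 14  ** P3@[49:49]
pos 50 'c': at 15  ** P4@[45:50],P5@[49:50]
pos 51 'b': at 11 (via fail)
pos 52 'b': at 6 (via fail)
pos 53 'c': at 8 (via fail)
pos 54 'c': at 9  ** P2@[52:54]
pos 55 'b': at 11 (via fail)
pos 56 'b': at 6 (via fail)
pos 57 'c': at 8 (via fail)
pos 58 'b': at 11 (via fail)
pos 59 'a': at 12  ** P3@[59:59]
pos 60 'c': at 2 (via fail)  ** P5@[59:60]
pos 61 'a': at 3  ** P3@[61:61]
pos 62 'c': at 2 (via fail)  ** P5@[61:62]
pos 63 'a': at 3  ** P3@[63:63]
pos 64 'c': at 2 (via fail)  ** P5@[63:64]
pos 65 'b': at 11 (via fail)
pos 66 'c': at 8 (via fail)
pos 67 'c': at 9  ** P2@[65:67]
pos 68 'c': at 10 (via fail)
pos 69 'c': at 10 (via fail)
pos 70 'b': at 11

Result: [[0,3],[4,3],[6,3],[7,4],[7,5],[9,3],[10,5],[11,3],[12,0],[12,3],[13,5],[16,2],[19,2],[22,3],[24,3],[25,4],[25,5],[28,1],[29,1],[32,3],[34,3],[35,4],[35,5],[38,1],[41,3],[43,3],[44,4],[44,5],[47,3],[49,3],[50,4],[50,5],[54,2],[59,3],[60,5],[61,3],[62,5],[63,3],[64,5],[67,2]]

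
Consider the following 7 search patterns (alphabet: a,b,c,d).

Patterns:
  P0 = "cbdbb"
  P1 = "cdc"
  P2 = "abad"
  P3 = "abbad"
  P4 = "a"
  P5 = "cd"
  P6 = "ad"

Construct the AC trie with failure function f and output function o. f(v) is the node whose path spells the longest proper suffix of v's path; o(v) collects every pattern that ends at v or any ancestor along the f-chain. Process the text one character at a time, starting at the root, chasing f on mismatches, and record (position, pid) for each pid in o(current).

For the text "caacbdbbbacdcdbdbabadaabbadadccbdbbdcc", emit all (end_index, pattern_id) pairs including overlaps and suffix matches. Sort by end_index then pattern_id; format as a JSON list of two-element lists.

Build automaton:
Trie (insert patterns):
  0='ε' goto a→8 c→1
  1='c' goto b→2 d→6
  2='cb' goto d→3
  3='cbd' goto b→4
  4='cbdb' goto b→5
  5='cbdbb' goto ·  [P0 ends]
  6='cd' goto c→7  [P5 ends]
  7='cdc' goto ·  [P1 ends]
  8='a' goto b→9 d→15  [P4 ends]
  9='ab' goto a→10 b→12
  10='aba' goto d→11
  11='abad' goto ·  [P2 ends]
  12='abb' goto a→13
  13='abba' goto d→14
  14='abbad' goto ·  [P3 ends]
  15='ad' goto ·  [P6 ends]

BFS fail/out derivation:
  n1('c'): parent n0 fail=0; on 'c' 0 → fail=0;  out ∅∪∅=∅
  n8('a'): parent n0 fail=0; on 'a' 0 → fail=0;  out {4}∪∅={4}
  n2('cb'): parent n1 fail=0; on 'b' 0 → fail=0;  out ∅∪∅=∅
  n6('cd'): parent n1 fail=0; on 'd' 0 → fail=0;  out {5}∪∅={5}
  n9('ab'): parent n8 fail=0; on 'b' 0 → fail=0;  out ∅∪∅=∅
  n15('ad'): parent n8 fail=0; on 'd' 0 → fail=0;  out {6}∪∅={6}
  n3('cbd'): parent n2 fail=0; on 'd' 0 → fail=0;  out ∅∪∅=∅
  n7('cdc'): parent n6 fail=0; on 'c' 0 → fail=1;  out {1}∪∅={1}
  n10('aba'): parent n9 fail=0; on 'a' 0 → fail=8;  out ∅∪{4}={4}
  n12('abb'): parent n9 fail=0; on 'b' 0 → fail=0;  out ∅∪∅=∅
  n4('cbdb'): parent n3 fail=0; on 'b' 0 → fail=0;  out ∅∪∅=∅
  n11('abad'): parent n10 fail=8; on 'd' 8 → fail=15;  out {2}∪{6}={2,6}
  n13('abba'): parent n12 fail=0; on 'a' 0 → fail=8;  out ∅∪{4}={4}
  n5('cbdbb'): parent n4 fail=0; on 'b' 0 → fail=0;  out {0}∪∅={0}
  n14('abbad'): parent n13 fail=8; on 'd' 8 → fail=15;  out {3}∪{6}={3,6}

Text stream:
[0] read 'c'  n0⇒n1
[1] read 'a'  n1⇒n8 (via fail)  ** P4@[1:1]
[2] read 'a'  n8⇒n8 (via fail)  ** P4@[2:2]
[3] read 'c'  n8⇒n1 (via fail)
[4] read 'b'  n1⇒n2
[5] read 'd'  n2⇒n3
[6] read 'b'  n3⇒n4
[7] read 'b'  n4⇒n5  ** P0@[3:7]
[8] read 'b'  n5⇒n0 (via fail)
[9] read 'a'  n0⇒n8  ** P4@[9:9]
[10] read 'c'  n8⇒n1 (via fail)
[11] read 'd'  n1⇒n6  ** P5@[10:11]
[12] read 'c'  n6⇒n7  ** P1@[10:12]
[13] read 'd'  n7⇒n6 (via fail)  ** P5@[12:13]
[14] read 'b'  n6⇒n0 (via fail)
[15] read 'd'  n0⇒n0
[16] read 'b'  n0⇒n0
[17] read 'a'  n0⇒n8  ** P4@[17:17]
[18] read 'b'  n8⇒n9
[19] read 'a'  n9⇒n10  ** P4@[19:19]
[20] read 'd'  n10⇒n11  ** P2@[17:20],P6@[19:20]
[21] read 'a'  n11⇒n8 (via fail)  ** P4@[21:21]
[22] read 'a'  n8⇒n8 (via fail)  ** P4@[22:22]
[23] read 'b'  n8⇒n9
[24] read 'b'  n9⇒n12
[25] read 'a'  n12⇒n13  ** P4@[25:25]
[26] read 'd'  n13⇒n14  ** P3@[22:26],P6@[25:26]
[27] read 'a'  n14⇒n8 (via fail)  ** P4@[27:27]
[28] read 'd'  n8⇒n15  ** P6@[27:28]
[29] read 'c'  n15⇒n1 (via fail)
[30] read 'c'  n1⇒n1 (via fail)
[31] read 'b'  n1⇒n2
[32] read 'd'  n2⇒n3
[33] read 'b'  n3⇒n4
[34] read 'b'  n4⇒n5  ** P0@[30:34]
[35] read 'd'  n5⇒n0 (via fail)
[36] read 'c'  n0⇒n1
[37] read 'c'  n1⇒n1 (via fail)

All matches (sorted): [[1,4],[2,4],[7,0],[9,4],[11,5],[12,1],[13,5],[17,4],[19,4],[20,2],[20,6],[21,4],[22,4],[25,4],[26,3],[26,6],[27,4],[28,6],[34,0]]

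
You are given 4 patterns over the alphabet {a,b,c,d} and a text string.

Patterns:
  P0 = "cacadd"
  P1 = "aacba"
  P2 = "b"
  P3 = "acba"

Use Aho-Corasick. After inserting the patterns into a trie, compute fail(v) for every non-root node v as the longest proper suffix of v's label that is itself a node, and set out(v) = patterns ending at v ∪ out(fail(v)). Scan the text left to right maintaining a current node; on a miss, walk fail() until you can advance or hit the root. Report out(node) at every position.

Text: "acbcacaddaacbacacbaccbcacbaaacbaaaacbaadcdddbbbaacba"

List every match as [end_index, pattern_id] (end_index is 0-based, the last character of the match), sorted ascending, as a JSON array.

Construct AC machine:
Trie (insert patterns):
  n0 'ε': a→7 b→12 c→1
  n1 'c': a→2
  n2 'ca': c→3
  n3 'cac': a→4
  n4 'caca': d→5
  n5 'cacad': d→6
  n6 'cacadd': ·  ←P0
  n7 'a': a→8 c→13
  n8 'aa': c→9
  n9 'aac': b→10
  n10 'aacb': a→11
  n11 'aacba': ·  ←P1
  n12 'b': ·  ←P2
  n13 'ac': b→14
  n14 'acb': a→15
  n15 'acba': ·  ←P3

BFS fail/out derivation:
  fail(1) 'c': from fail(0)=0 chase 'c': 0 ⇒ 0;  out=∅∪out(0)=∅
  fail(7) 'a': from fail(0)=0 chase 'a': 0 ⇒ 0;  out=∅∪out(0)=∅
  fail(12) 'b': from fail(0)=0 chase 'b': 0 ⇒ 0;  out={2}∪out(0)={2}
  fail(2) 'ca': from fail(1)=0 chase 'a': 0 ⇒ 7;  out=∅∪out(7)=∅
  fail(8) 'aa': from fail(7)=0 chase 'a': 0 ⇒ 7;  out=∅∪out(7)=∅
  fail(13) 'ac': from fail(7)=0 chase 'c': 0 ⇒ 1;  out=∅∪out(1)=∅
  fail(3) 'cac': from fail(2)=7 chase 'c': 7 ⇒ 13;  out=∅∪out(13)=∅
  fail(9) 'aac': from fail(8)=7 chase 'c': 7 ⇒ 13;  out=∅∪out(13)=∅
  fail(14) 'acb': from fail(13)=1 chase 'b': 1→0 ⇒ 12;  out=∅∪out(12)={2}
  fail(4) 'caca': from fail(3)=13 chase 'a': 13→1 ⇒ 2;  out=∅∪out(2)=∅
  fail(10) 'aacb': from fail(9)=13 chase 'b': 13 ⇒ 14;  out=∅∪out(14)={2}
  fail(15) 'acba': from fail(14)=12 chase 'a': 12→0 ⇒ 7;  out={3}∪out(7)={3}
  fail(5) 'cacad': from fail(4)=2 chase 'd': 2→7→0 ⇒ 0;  out=∅∪out(0)=∅
  fail(11) 'aacba': from fail(10)=14 chase 'a': 14 ⇒ 15;  out={1}∪out(15)={1,3}
  fail(6) 'cacadd': from fail(5)=0 chase 'd': 0 ⇒ 0;  out={0}∪out(0)={0}

Scan:
i=0 'a': node 0→7
i=1 'c': node 7→13
i=2 'b': node 13→14  → match P2@[2:2]
i=3 'c': node 14→1 ·f
i=4 'a': node 1→2
i=5 'c': node 2→3
i=6 'a': node 3→4
i=7 'd': node 4→5
i=8 'd': node 5→6  → match P0@[3:8]
i=9 'a': node 6→7 ·f
i=10 'a': node 7→8
i=11 'c': node 8→9
i=12 'b': node 9→10  → match P2@[12:12]
i=13 'a': node 10→11  → match P1@[9:13],P3@[10:13]
i=14 'c': node 11→13 ·f
i=15 'a': node 13→2 ·f
i=16 'c': node 2→3
i=17 'b': node 3→14 ·f  → match P2@[17:17]
i=18 'a': node 14→15  → match P3@[15:18]
i=19 'c': node 15→13 ·f
i=20 'c': node 13→1 ·f
i=21 'b': node 1→12 ·f  → match P2@[21:21]
i=22 'c': node 12→1 ·f
i=23 'a': node 1→2
i=24 'c': node 2→3
i=25 'b': node 3→14 ·f  → match P2@[25:25]
i=26 'a': node 14→15  → match P3@[23:26]
i=27 'a': node 15→8 ·f
i=28 'a': node 8→8 ·f
i=29 'c': node 8→9
i=30 'b': node 9→10  → match P2@[30:30]
i=31 'a': node 10→11  → match P1@[27:31],P3@[28:31]
i=32 'a': node 11→8 ·f
i=33 'a': node 8→8 ·f
i=34 'a': node 8→8 ·f
i=35 'c': node 8→9
i=36 'b': node 9→10  → match P2@[36:36]
i=37 'a': node 10→11  → match P1@[33:37],P3@[34:37]
i=38 'a': node 11→8 ·f
i=39 'd': node 8→0 ·f
i=40 'c': node 0→1
i=41 'd': node 1→0 ·f
i=42 'd': node 0→0
i=43 'd': node 0→0
i=44 'b': node 0→12  → match P2@[44:44]
i=45 'b': node 12→12 ·f  → match P2@[45:45]
i=46 'b': node 12→12 ·f  → match P2@[46:46]
i=47 'a': node 12→7 ·f
i=48 'a': node 7→8
i=49 'c': node 8→9
i=50 'b': node 9→10  → match P2@[50:50]
i=51 'a': node 10→11  → match P1@[47:51],P3@[48:51]

Matches: [[2,2],[8,0],[12,2],[13,1],[13,3],[17,2],[18,3],[21,2],[25,2],[26,3],[30,2],[31,1],[31,3],[36,2],[37,1],[37,3],[44,2],[45,2],[46,2],[50,2],[51,1],[51,3]]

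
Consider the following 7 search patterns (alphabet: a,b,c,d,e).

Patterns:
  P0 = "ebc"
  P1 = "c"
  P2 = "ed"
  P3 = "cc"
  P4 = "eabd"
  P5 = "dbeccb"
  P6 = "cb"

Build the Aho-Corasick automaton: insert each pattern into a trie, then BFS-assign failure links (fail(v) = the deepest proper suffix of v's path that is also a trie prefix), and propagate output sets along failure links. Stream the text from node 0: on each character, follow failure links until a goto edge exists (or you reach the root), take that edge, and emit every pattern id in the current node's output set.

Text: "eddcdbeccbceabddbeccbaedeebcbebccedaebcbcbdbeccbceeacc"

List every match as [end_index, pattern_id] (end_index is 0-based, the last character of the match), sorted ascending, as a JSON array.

Build automaton:
Trie nodes:
  n0 'ε': c→4 d→10 e→1
  n1 'e': a→7 b→2 d→5
  n2 'eb': c→3
  n3 'ebc': ·  ←P0
  n4 'c': b→16 c→6  ←P1
  n5 'ed': ·  ←P2
  n6 'cc': ·  ←P3
  n7 'ea': b→8
  n8 'eab': d→9
  n9 'eabd': ·  ←P4
  n10 'd': b→11
  n11 'db': e→12
  n12 'dbe': c→13
  n13 'dbec': c→14
  n14 'dbecc': b→15
  n15 'dbeccb': ·  ←P5
  n16 'cb': ·  ←P6

Failure links (BFS by depth):
  fail(1) 'e': from fail(0)=0 chase 'e': 0 ⇒ 0;  out=∅∪out(0)=∅
  fail(4) 'c': from fail(0)=0 chase 'c': 0 ⇒ 0;  out={1}∪out(0)={1}
  fail(10) 'd': from fail(0)=0 chase 'd': 0 ⇒ 0;  out=∅∪out(0)=∅
  fail(2) 'eb': from fail(1)=0 chase 'b': 0 ⇒ 0;  out=∅∪out(0)=∅
  fail(5) 'ed': from fail(1)=0 chase 'd': 0 ⇒ 10;  out={2}∪out(10)={2}
  fail(6) 'cc': from fail(4)=0 chase 'c': 0 ⇒ 4;  out={3}∪out(4)={1,3}
  fail(7) 'ea': from fail(1)=0 chase 'a': 0 ⇒ 0;  out=∅∪out(0)=∅
  fail(11) 'db': from fail(10)=0 chase 'b': 0 ⇒ 0;  out=∅∪out(0)=∅
  fail(16) 'cb': from fail(4)=0 chase 'b': 0 ⇒ 0;  out={6}∪out(0)={6}
  fail(3) 'ebc': from fail(2)=0 chase 'c': 0 ⇒ 4;  out={0}∪out(4)={0,1}
  fail(8) 'eab': from fail(7)=0 chase 'b': 0 ⇒ 0;  out=∅∪out(0)=∅
  fail(12) 'dbe': from fail(11)=0 chase 'e': 0 ⇒ 1;  out=∅∪out(1)=∅
  fail(9) 'eabd': from fail(8)=0 chase 'd': 0 ⇒ 10;  out={4}∪out(10)={4}
  fail(13) 'dbec': from fail(12)=1 chase 'c': 1→0 ⇒ 4;  out=∅∪out(4)={1}
  fail(14) 'dbecc': from fail(13)=4 chase 'c': 4 ⇒ 6;  out=∅∪out(6)={1,3}
  fail(15) 'dbeccb': from fail(14)=6 chase 'b': 6→4 ⇒ 16;  out={5}∪out(16)={5,6}

Run:
[0] read 'e'  n0⇒n1
[1] read 'd'  n1⇒n5  emit P2@[0:1]
[2] read 'd'  n5⇒n10 (fail-walked)
[3] read 'c'  n10⇒n4 (fail-walked)  emit P1@[3:3]
[4] read 'd'  n4⇒n10 (fail-walked)
[5] read 'b'  n10⇒n11
[6] read 'e'  n11⇒n12
[7] read 'c'  n12⇒n13  emit P1@[7:7]
[8] read 'c'  n13⇒n14  emit P1@[8:8],P3@[7:8]
[9] read 'b'  n14⇒n15  emit P5@[4:9],P6@[8:9]
[10] read 'c'  n15⇒n4 (fail-walked)  emit P1@[10:10]
[11] read 'e'  n4⇒n1 (fail-walked)
[12] read 'a'  n1⇒n7
[13] read 'b'  n7⇒n8
[14] read 'd'  n8⇒n9  emit P4@[11:14]
[15] read 'd'  n9⇒n10 (fail-walked)
[16] read 'b'  n10⇒n11
[17] read 'e'  n11⇒n12
[18] read 'c'  n12⇒n13  emit P1@[18:18]
[19] read 'c'  n13⇒n14  emit P1@[19:19],P3@[18:19]
[20] read 'b'  n14⇒n15  emit P5@[15:20],P6@[19:20]
[21] read 'a'  n15⇒n0 (fail-walked)
[22] read 'e'  n0⇒n1
[23] read 'd'  n1⇒n5  emit P2@[22:23]
[24] read 'e'  n5⇒n1 (fail-walked)
[25] read 'e'  n1⇒n1 (fail-walked)
[26] read 'b'  n1⇒n2
[27] read 'c'  n2⇒n3  emit P0@[25:27],P1@[27:27]
[28] read 'b'  n3⇒n16 (fail-walked)  emit P6@[27:28]
[29] read 'e'  n16⇒n1 (fail-walked)
[30] read 'b'  n1⇒n2
[31] read 'c'  n2⇒n3  emit P0@[29:31],P1@[31:31]
[32] read 'c'  n3⇒n6 (fail-walked)  emit P1@[32:32],P3@[31:32]
[33] read 'e'  n6⇒n1 (fail-walked)
[34] read 'd'  n1⇒n5  emit P2@[33:34]
[35] read 'a'  n5⇒n0 (fail-walked)
[36] read 'e'  n0⇒n1
[37] read 'b'  n1⇒n2
[38] read 'c'  n2⇒n3  emit P0@[36:38],P1@[38:38]
[39] read 'b'  n3⇒n16 (fail-walked)  emit P6@[38:39]
[40] read 'c'  n16⇒n4 (fail-walked)  emit P1@[40:40]
[41] read 'b'  n4⇒n16  emit P6@[40:41]
[42] read 'd'  n16⇒n10 (fail-walked)
[43] read 'b'  n10⇒n11
[44] read 'e'  n11⇒n12
[45] read 'c'  n12⇒n13  emit P1@[45:45]
[46] read 'c'  n13⇒n14  emit P1@[46:46],P3@[45:46]
[47] read 'b'  n14⇒n15  emit P5@[42:47],P6@[46:47]
[48] read 'c'  n15⇒n4 (fail-walked)  emit P1@[48:48]
[49] read 'e'  n4⇒n1 (fail-walked)
[50] read 'e'  n1⇒n1 (fail-walked)
[51] read 'a'  n1⇒n7
[52] read 'c'  n7⇒n4 (fail-walked)  emit P1@[52:52]
[53] read 'c'  n4⇒n6  emit P1@[53:53],P3@[52:53]

Result: [[1,2],[3,1],[7,1],[8,1],[8,3],[9,5],[9,6],[10,1],[14,4],[18,1],[19,1],[19,3],[20,5],[20,6],[23,2],[27,0],[27,1],[28,6],[31,0],[31,1],[32,1],[32,3],[34,2],[38,0],[38,1],[39,6],[40,1],[41,6],[45,1],[46,1],[46,3],[47,5],[47,6],[48,1],[52,1],[53,1],[53,3]]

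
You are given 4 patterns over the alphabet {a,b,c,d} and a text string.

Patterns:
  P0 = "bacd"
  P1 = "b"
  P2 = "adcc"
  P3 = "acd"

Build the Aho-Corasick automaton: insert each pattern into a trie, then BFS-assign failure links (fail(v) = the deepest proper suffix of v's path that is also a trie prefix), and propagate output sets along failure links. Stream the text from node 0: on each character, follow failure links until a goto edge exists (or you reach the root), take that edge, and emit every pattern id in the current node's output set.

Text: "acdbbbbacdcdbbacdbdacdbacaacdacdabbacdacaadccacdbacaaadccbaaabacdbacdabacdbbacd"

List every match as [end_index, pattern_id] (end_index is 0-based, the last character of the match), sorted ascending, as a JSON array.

Build:
Trie nodes:
  n0 'ε': a→5 b→1
  n1 'b': a→2  [P1 ends]
  n2 'ba': c→3
  n3 'bac': d→4
  n4 'bacd': ·  [P0 ends]
  n5 'a': c→9 d→6
  n6 'ad': c→7
  n7 'adc': c→8
  n8 'adcc': ·  [P2 ends]
  n9 'ac': d→10
  n10 'acd': ·  [P3 ends]

Failure links (BFS by depth):
  n1('b'): parent n0 fail=0; on 'b' 0 → fail=0;  out {1}∪∅={1}
  n5('a'): parent n0 fail=0; on 'a' 0 → fail=0;  out ∅∪∅=∅
  n2('ba'): parent n1 fail=0; on 'a' 0 → fail=5;  out ∅∪∅=∅
  n6('ad'): parent n5 fail=0; on 'd' 0 → fail=0;  out ∅∪∅=∅
  n9('ac'): parent n5 fail=0; on 'c' 0 → fail=0;  out ∅∪∅=∅
  n3('bac'): parent n2 fail=5; on 'c' 5 → fail=9;  out ∅∪∅=∅
  n7('adc'): parent n6 fail=0; on 'c' 0 → fail=0;  out ∅∪∅=∅
  n10('acd'): parent n9 fail=0; on 'd' 0 → fail=0;  out {3}∪∅={3}
  n4('bacd'): parent n3 fail=9; on 'd' 9 → fail=10;  out {0}∪{3}={0,3}
  n8('adcc'): parent n7 fail=0; on 'c' 0 → fail=0;  out {2}∪∅={2}

Scan:
i=0 'a': node 0→5
i=1 'c': node 5→9
i=2 'd': node 9→10  → match P3@[0:2]
i=3 'b': node 10→1 ·f  → match P1@[3:3]
i=4 'b': node 1→1 ·f  → match P1@[4:4]
i=5 'b': node 1→1 ·f  → match P1@[5:5]
i=6 'b': node 1→1 ·f  → match P1@[6:6]
i=7 'a': node 1→2
i=8 'c': node 2→3
i=9 'd': node 3→4  → match P0@[6:9],P3@[7:9]
i=10 'c': node 4→0 ·f
i=11 'd': node 0→0
i=12 'b': node 0→1  → match P1@[12:12]
i=13 'b': node 1→1 ·f  → match P1@[13:13]
i=14 'a': node 1→2
i=15 'c': node 2→3
i=16 'd': node 3→4  → match P0@[13:16],P3@[14:16]
i=17 'b': node 4→1 ·f  → match P1@[17:17]
i=18 'd': node 1→0 ·f
i=19 'a': node 0→5
i=20 'c': node 5→9
i=21 'd': node 9→10  → match P3@[19:21]
i=22 'b': node 10→1 ·f  → match P1@[22:22]
i=23 'a': node 1→2
i=24 'c': node 2→3
i=25 'a': node 3→5 ·f
i=26 'a': node 5→5 ·f
i=27 'c': node 5→9
i=28 'd': node 9→10  → match P3@[26:28]
i=29 'a': node 10→5 ·f
i=30 'c': node 5→9
i=31 'd': node 9→10  → match P3@[29:31]
i=32 'a': node 10→5 ·f
i=33 'b': node 5→1 ·f  → match P1@[33:33]
i=34 'b': node 1→1 ·f  → match P1@[34:34]
i=35 'a': node 1→2
i=36 'c': node 2→3
i=37 'd': node 3→4  → match P0@[34:37],P3@[35:37]
i=38 'a': node 4→5 ·f
i=39 'c': node 5→9
i=40 'a': node 9→5 ·f
i=41 'a': node 5→5 ·f
i=42 'd': node 5→6
i=43 'c': node 6→7
i=44 'c': node 7→8  → match P2@[41:44]
i=45 'a': node 8→5 ·f
i=46 'c': node 5→9
i=47 'd': node 9→10  → match P3@[45:47]
i=48 'b': node 10→1 ·f  → match P1@[48:48]
i=49 'a': node 1→2
i=50 'c': node 2→3
i=51 'a': node 3→5 ·f
i=52 'a': node 5→5 ·f
i=53 'a': node 5→5 ·f
i=54 'd': node 5→6
i=55 'c': node 6→7
i=56 'c': node 7→8  → match P2@[53:56]
i=57 'b': node 8→1 ·f  → match P1@[57:57]
i=58 'a': node 1→2
i=59 'a': node 2→5 ·f
i=60 'a': node 5→5 ·f
i=61 'b': node 5→1 ·f  → match P1@[61:61]
i=62 'a': node 1→2
i=63 'c': node 2→3
i=64 'd': node 3→4  → match P0@[61:64],P3@[62:64]
i=65 'b': node 4→1 ·f  → match P1@[65:65]
i=66 'a': node 1→2
i=67 'c': node 2→3
i=68 'd': node 3→4  → match P0@[65:68],P3@[66:68]
i=69 'a': node 4→5 ·f
i=70 'b': node 5→1 ·f  → match P1@[70:70]
i=71 'a': node 1→2
i=72 'c': node 2→3
i=73 'd': node 3→4  → match P0@[70:73],P3@[71:73]
i=74 'b': node 4→1 ·f  → match P1@[74:74]
i=75 'b': node 1→1 ·f  → match P1@[75:75]
i=76 'a': node 1→2
i=77 'c': node 2→3
i=78 'd': node 3→4  → match P0@[75:78],P3@[76:78]

All matches (sorted): [[2,3],[3,1],[4,1],[5,1],[6,1],[9,0],[9,3],[12,1],[13,1],[16,0],[16,3],[17,1],[21,3],[22,1],[28,3],[31,3],[33,1],[34,1],[37,0],[37,3],[44,2],[47,3],[48,1],[56,2],[57,1],[61,1],[64,0],[64,3],[65,1],[68,0],[68,3],[70,1],[73,0],[73,3],[74,1],[75,1],[78,0],[78,3]]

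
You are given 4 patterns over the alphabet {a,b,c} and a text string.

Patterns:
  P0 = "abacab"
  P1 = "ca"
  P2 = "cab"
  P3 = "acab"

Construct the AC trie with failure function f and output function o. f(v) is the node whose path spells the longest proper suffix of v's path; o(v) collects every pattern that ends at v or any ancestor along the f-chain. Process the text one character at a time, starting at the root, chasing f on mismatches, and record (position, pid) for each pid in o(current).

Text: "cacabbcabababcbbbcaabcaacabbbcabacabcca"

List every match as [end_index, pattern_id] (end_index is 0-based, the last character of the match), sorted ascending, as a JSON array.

Build:
Trie (insert patterns):
  n0 'ε': a→1 c→7
  n1 'a': b→2 c→10
  n2 'ab': a→3
  n3 'aba': c→4
  n4 'abac': a→5
  n5 'abaca': b→6
  n6 'abacab': ·  ←P0
  n7 'c': a→8
  n8 'ca': b→9  ←P1
  n9 'cab': ·  ←P2
  n10 'ac': a→11
  n11 'aca': b→12
  n12 'acab': ·  ←P3

BFS fail/out derivation:
  fail(1) 'a': from fail(0)=0 chase 'a': 0 ⇒ 0;  out=∅∪out(0)=∅
  fail(7) 'c': from fail(0)=0 chase 'c': 0 ⇒ 0;  out=∅∪out(0)=∅
  fail(2) 'ab': from fail(1)=0 chase 'b': 0 ⇒ 0;  out=∅∪out(0)=∅
  fail(8) 'ca': from fail(7)=0 chase 'a': 0 ⇒ 1;  out={1}∪out(1)={1}
  fail(10) 'ac': from fail(1)=0 chase 'c': 0 ⇒ 7;  out=∅∪out(7)=∅
  fail(3) 'aba': from fail(2)=0 chase 'a': 0 ⇒ 1;  out=∅∪out(1)=∅
  fail(9) 'cab': from fail(8)=1 chase 'b': 1 ⇒ 2;  out={2}∪out(2)={2}
  fail(11) 'aca': from fail(10)=7 chase 'a': 7 ⇒ 8;  out=∅∪out(8)={1}
  fail(4) 'abac': from fail(3)=1 chase 'c': 1 ⇒ 10;  out=∅∪out(10)=∅
  fail(12) 'acab': from fail(11)=8 chase 'b': 8 ⇒ 9;  out={3}∪out(9)={2,3}
  fail(5) 'abaca': from fail(4)=10 chase 'a': 10 ⇒ 11;  out=∅∪out(11)={1}
  fail(6) 'abacab': from fail(5)=11 chase 'b': 11 ⇒ 12;  out={0}∪out(12)={0,2,3}

Run:
pos 0 'c': at 7
pos 1 'a': at 8  → match P1@[0:1]
pos 2 'c': at 10 (via fail)
pos 3 'a': at 11  → match P1@[2:3]
pos 4 'b': at 12  → match P2@[2:4],P3@[1:4]
pos 5 'b': at 0 (via fail)
pos 6 'c': at 7
pos 7 'a': at 8  → match P1@[6:7]
pos 8 'b': at 9  → match P2@[6:8]
pos 9 'a': at 3 (via fail)
pos 10 'b': at 2 (via fail)
pos 11 'a': at 3
pos 12 'b': at 2 (via fail)
pos 13 'c': at 7 (via fail)
pos 14 'b': at 0 (via fail)
pos 15 'b': at 0
pos 16 'b': at 0
pos 17 'c': at 7
pos 18 'a': at 8  → match P1@[17:18]
pos 19 'a': at 1 (via fail)
pos 20 'b': at 2
pos 21 'c': at 7 (via fail)
pos 22 'a': at 8  → match P1@[21:22]
pos 23 'a': at 1 (via fail)
pos 24 'c': at 10
pos 25 'a': at 11  → match P1@[24:25]
pos 26 'b': at 12  → match P2@[24:26],P3@[23:26]
pos 27 'b': at 0 (via fail)
pos 28 'b': at 0
pos 29 'c': at 7
pos 30 'a': at 8  → match P1@[29:30]
pos 31 'b': at 9  → match P2@[29:31]
pos 32 'a': at 3 (via fail)
pos 33 'c': at 4
pos 34 'a': at 5  → match P1@[33:34]
pos 35 'b': at 6  → match P0@[30:35],P2@[33:35],P3@[32:35]
pos 36 'c': at 7 (via fail)
pos 37 'c': at 7 (via fail)
pos 38 'a': at 8  → match P1@[37:38]

Matches: [[1,1],[3,1],[4,2],[4,3],[7,1],[8,2],[18,1],[22,1],[25,1],[26,2],[26,3],[30,1],[31,2],[34,1],[35,0],[35,2],[35,3],[38,1]]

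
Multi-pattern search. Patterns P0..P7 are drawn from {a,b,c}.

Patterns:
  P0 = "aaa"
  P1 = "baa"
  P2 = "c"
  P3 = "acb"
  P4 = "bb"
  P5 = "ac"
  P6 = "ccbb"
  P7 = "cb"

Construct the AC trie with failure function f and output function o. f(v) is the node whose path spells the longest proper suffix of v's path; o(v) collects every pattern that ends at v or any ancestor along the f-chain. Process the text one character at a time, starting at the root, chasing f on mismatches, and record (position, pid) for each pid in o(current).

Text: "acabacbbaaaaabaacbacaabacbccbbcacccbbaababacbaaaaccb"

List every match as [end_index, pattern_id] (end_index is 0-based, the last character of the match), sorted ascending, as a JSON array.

Build automaton:
Trie nodes:
  0='ε' goto a→1 b→4 c→7
  1='a' goto a→2 c→8
  2='aa' goto a→3
  3='aaa' goto ·  ←P0
  4='b' goto a→5 b→10
  5='ba' goto a→6
  6='baa' goto ·  ←P1
  7='c' goto b→14 c→11  ←P2
  8='ac' goto b→9  ←P5
  9='acb' goto ·  ←P3
  10='bb' goto ·  ←P4
  11='cc' goto b→12
  12='ccb' goto b→13
  13='ccbb' goto ·  ←P6
  14='cb' goto ·  ←P7

Failure links (BFS by depth):
  n1('a'): parent n0 fail=0; on 'a' 0 → fail=0;  out ∅∪∅=∅
  n4('b'): parent n0 fail=0; on 'b' 0 → fail=0;  out ∅∪∅=∅
  n7('c'): parent n0 fail=0; on 'c' 0 → fail=0;  out {2}∪∅={2}
  n2('aa'): parent n1 fail=0; on 'a' 0 → fail=1;  out ∅∪∅=∅
  n5('ba'): parent n4 fail=0; on 'a' 0 → fail=1;  out ∅∪∅=∅
  n8('ac'): parent n1 fail=0; on 'c' 0 → fail=7;  out {5}∪{2}={2,5}
  n10('bb'): parent n4 fail=0; on 'b' 0 → fail=4;  out {4}∪∅={4}
  n11('cc'): parent n7 fail=0; on 'c' 0 → fail=7;  out ∅∪{2}={2}
  n14('cb'): parent n7 fail=0; on 'b' 0 → fail=4;  out {7}∪∅={7}
  n3('aaa'): parent n2 fail=1; on 'a' 1 → fail=2;  out {0}∪∅={0}
  n6('baa'): parent n5 fail=1; on 'a' 1 → fail=2;  out {1}∪∅={1}
  n9('acb'): parent n8 fail=7; on 'b' 7 → fail=14;  out {3}∪{7}={3,7}
  n12('ccb'): parent n11 fail=7; on 'b' 7 → fail=14;  out ∅∪{7}={7}
  n13('ccbb'): parent n12 fail=14; on 'b' 14→4 → fail=10;  out {6}∪{4}={4,6}

Text stream:
pos 0 'a': at 1
pos 1 'c': at 8  → match P2@[1:1],P5@[0:1]
pos 2 'a': at 1 ·f
pos 3 'b': at 4 ·f
pos 4 'a': at 5
pos 5 'c': at 8 ·f  → match P2@[5:5],P5@[4:5]
pos 6 'b': at 9  → match P3@[4:6],P7@[5:6]
pos 7 'b': at 10 ·f  → match P4@[6:7]
pos 8 'a': at 5 ·f
pos 9 'a': at 6  → match P1@[7:9]
pos 10 'a': at 3 ·f  → match P0@[8:10]
pos 11 'a': at 3 ·f  → match P0@[9:11]
pos 12 'a': at 3 ·f  → match P0@[10:12]
pos 13 'b': at 4 ·f
pos 14 'a': at 5
pos 15 'a': at 6  → match P1@[13:15]
pos 16 'c': at 8 ·f  → match P2@[16:16],P5@[15:16]
pos 17 'b': at 9  → match P3@[15:17],P7@[16:17]
pos 18 'a': at 5 ·f
pos 19 'c': at 8 ·f  → match P2@[19:19],P5@[18:19]
pos 20 'a': at 1 ·f
pos 21 'a': at 2
pos 22 'b': at 4 ·f
pos 23 'a': at 5
pos 24 'c': at 8 ·f  → match P2@[24:24],P5@[23:24]
pos 25 'b': at 9  → match P3@[23:25],P7@[24:25]
pos 26 'c': at 7 ·f  → match P2@[26:26]
pos 27 'c': at 11  → match P2@[27:27]
pos 28 'b': at 12  → match P7@[27:28]
pos 29 'b': at 13  → match P4@[28:29],P6@[26:29]
pos 30 'c': at 7 ·f  → match P2@[30:30]
pos 31 'a': at 1 ·f
pos 32 'c': at 8  → match P2@[32:32],P5@[31:32]
pos 33 'c': at 11 ·f  → match P2@[33:33]
pos 34 'c': at 11 ·f  → match P2@[34:34]
pos 35 'b': at 12  → match P7@[34:35]
pos 36 'b': at 13  → match P4@[35:36],P6@[33:36]
pos 37 'a': at 5 ·f
pos 38 'a': at 6  → match P1@[36:38]
pos 39 'b': at 4 ·f
pos 40 'a': at 5
pos 41 'b': at 4 ·f
pos 42 'a': at 5
pos 43 'c': at 8 ·f  → match P2@[43:43],P5@[42:43]
pos 44 'b': at 9  → match P3@[42:44],P7@[43:44]
pos 45 'a': at 5 ·f
pos 46 'a': at 6  → match P1@[44:46]
pos 47 'a': at 3 ·f  → match P0@[45:47]
pos 48 'a': at 3 ·f  → match P0@[46:48]
pos 49 'c': at 8 ·f  → match P2@[49:49],P5@[48:49]
pos 50 'c': at 11 ·f  → match P2@[50:50]
pos 51 'b': at 12  → match P7@[50:51]

All matches (sorted): [[1,2],[1,5],[5,2],[5,5],[6,3],[6,7],[7,4],[9,1],[10,0],[11,0],[12,0],[15,1],[16,2],[16,5],[17,3],[17,7],[19,2],[19,5],[24,2],[24,5],[25,3],[25,7],[26,2],[27,2],[28,7],[29,4],[29,6],[30,2],[32,2],[32,5],[33,2],[34,2],[35,7],[36,4],[36,6],[38,1],[43,2],[43,5],[44,3],[44,7],[46,1],[47,0],[48,0],[49,2],[49,5],[50,2],[51,7]]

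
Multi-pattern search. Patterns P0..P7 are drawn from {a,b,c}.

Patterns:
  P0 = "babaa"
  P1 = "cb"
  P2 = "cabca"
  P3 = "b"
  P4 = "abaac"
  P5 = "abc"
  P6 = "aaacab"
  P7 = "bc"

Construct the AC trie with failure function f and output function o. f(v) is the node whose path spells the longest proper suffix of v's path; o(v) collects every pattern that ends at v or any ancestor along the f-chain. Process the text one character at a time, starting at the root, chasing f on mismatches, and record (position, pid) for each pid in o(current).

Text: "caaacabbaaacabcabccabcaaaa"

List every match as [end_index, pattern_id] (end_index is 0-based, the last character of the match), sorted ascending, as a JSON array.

Construct AC machine:
Trie nodes:
  0='ε' goto a→12 b→1 c→6
  1='b' goto a→2 c→23  [P3 ends]
  2='ba' goto b→3
  3='bab' goto a→4
  4='baba' goto a→5
  5='babaa' goto ·  [P0 ends]
  6='c' goto a→8 b→7
  7='cb' goto ·  [P1 ends]
  8='ca' goto b→9
  9='cab' goto c→10
  10='cabc' goto a→11
  11='cabca' goto ·  [P2 ends]
  12='a' goto a→18 b→13
  13='ab' goto a→14 c→17
  14='aba' goto a→15
  15='abaa' goto c→16
  16='abaac' goto ·  [P4 ends]
  17='abc' goto ·  [P5 ends]
  18='aa' goto a→19
  19='aaa' goto c→20
  20='aaac' goto a→21
  21='aaaca' goto b→22
  22='aaacab' goto ·  [P6 ends]
  23='bc' goto ·  [P7 ends]

BFS fail/out derivation:
  fail(1) 'b': from fail(0)=0 chase 'b': 0 ⇒ 0;  out={3}∪out(0)={3}
  fail(6) 'c': from fail(0)=0 chase 'c': 0 ⇒ 0;  out=∅∪out(0)=∅
  fail(12) 'a': from fail(0)=0 chase 'a': 0 ⇒ 0;  out=∅∪out(0)=∅
  fail(2) 'ba': from fail(1)=0 chase 'a': 0 ⇒ 12;  out=∅∪out(12)=∅
  fail(7) 'cb': from fail(6)=0 chase 'b': 0 ⇒ 1;  out={1}∪out(1)={1,3}
  fail(8) 'ca': from fail(6)=0 chase 'a': 0 ⇒ 12;  out=∅∪out(12)=∅
  fail(13) 'ab': from fail(12)=0 chase 'b': 0 ⇒ 1;  out=∅∪out(1)={3}
  fail(18) 'aa': from fail(12)=0 chase 'a': 0 ⇒ 12;  out=∅∪out(12)=∅
  fail(23) 'bc': from fail(1)=0 chase 'c': 0 ⇒ 6;  out={7}∪out(6)={7}
  fail(3) 'bab': from fail(2)=12 chase 'b': 12 ⇒ 13;  out=∅∪out(13)={3}
  fail(9) 'cab': from fail(8)=12 chase 'b': 12 ⇒ 13;  out=∅∪out(13)={3}
  fail(14) 'aba': from fail(13)=1 chase 'a': 1 ⇒ 2;  out=∅∪out(2)=∅
  fail(17) 'abc': from fail(13)=1 chase 'c': 1 ⇒ 23;  out={5}∪out(23)={5,7}
  fail(19) 'aaa': from fail(18)=12 chase 'a': 12 ⇒ 18;  out=∅∪out(18)=∅
  fail(4) 'baba': from fail(3)=13 chase 'a': 13 ⇒ 14;  out=∅∪out(14)=∅
  fail(10) 'cabc': from fail(9)=13 chase 'c': 13 ⇒ 17;  out=∅∪out(17)={5,7}
  fail(15) 'abaa': from fail(14)=2 chase 'a': 2→12 ⇒ 18;  out=∅∪out(18)=∅
  fail(20) 'aaac': from fail(19)=18 chase 'c': 18→12→0 ⇒ 6;  out=∅∪out(6)=∅
  fail(5) 'babaa': from fail(4)=14 chase 'a': 14 ⇒ 15;  out={0}∪out(15)={0}
  fail(11) 'cabca': from fail(10)=17 chase 'a': 17→23→6 ⇒ 8;  out={2}∪out(8)={2}
  fail(16) 'abaac': from fail(15)=18 chase 'c': 18→12→0 ⇒ 6;  out={4}∪out(6)={4}
  fail(21) 'aaaca': from fail(20)=6 chase 'a': 6 ⇒ 8;  out=∅∪out(8)=∅
  fail(22) 'aaacab': from fail(21)=8 chase 'b': 8 ⇒ 9;  out={6}∪out(9)={3,6}

Scan:
i=0 'c': node 0→6
i=1 'a': node 6→8
i=2 'a': node 8→18 ·f
i=3 'a': node 18→19
i=4 'c': node 19→20
i=5 'a': node 20→21
i=6 'b': node 21→22  ** P3@[6:6],P6@[1:6]
i=7 'b': node 22→1 ·f  ** P3@[7:7]
i=8 'a': node 1→2
i=9 'a': node 2→18 ·f
i=10 'a': node 18→19
i=11 'c': node 19→20
i=12 'a': node 20→21
i=13 'b': node 21→22  ** P3@[13:13],P6@[8:13]
i=14 'c': node 22→10 ·f  ** P5@[12:14],P7@[13:14]
i=15 'a': node 10→11  ** P2@[11:15]
i=16 'b': node 11→9 ·f  ** P3@[16:16]
i=17 'c': node 9→10  ** P5@[15:17],P7@[16:17]
i=18 'c': node 10→6 ·f
i=19 'a': node 6→8
i=20 'b': node 8→9  ** P3@[20:20]
i=21 'c': node 9→10  ** P5@[19:21],P7@[20:21]
i=22 'a': node 10→11  ** P2@[18:22]
i=23 'a': node 11→18 ·f
i=24 'a': node 18→19
i=25 'a': node 19→19 ·f

Matches: [[6,3],[6,6],[7,3],[13,3],[13,6],[14,5],[14,7],[15,2],[16,3],[17,5],[17,7],[20,3],[21,5],[21,7],[22,2]]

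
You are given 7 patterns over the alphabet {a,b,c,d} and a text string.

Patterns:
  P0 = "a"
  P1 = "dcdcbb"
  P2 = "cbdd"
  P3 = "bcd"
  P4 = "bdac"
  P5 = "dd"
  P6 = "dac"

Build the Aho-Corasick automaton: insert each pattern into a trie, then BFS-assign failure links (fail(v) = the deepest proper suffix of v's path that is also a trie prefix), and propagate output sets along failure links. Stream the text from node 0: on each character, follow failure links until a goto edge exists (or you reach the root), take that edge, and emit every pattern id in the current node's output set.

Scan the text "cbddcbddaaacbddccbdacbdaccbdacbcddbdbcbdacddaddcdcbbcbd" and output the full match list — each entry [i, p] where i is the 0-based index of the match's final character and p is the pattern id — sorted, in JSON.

Construct AC machine:
Trie (insert patterns):
  n0 'ε': a→1 b→12 c→8 d→2
  n1 'a': ·  ←P0
  n2 'd': a→19 c→3 d→18
  n3 'dc': d→4
  n4 'dcd': c→5
  n5 'dcdc': b→6
  n6 'dcdcb': b→7
  n7 'dcdcbb': ·  ←P1
  n8 'c': b→9
  n9 'cb': d→10
  n10 'cbd': d→11
  n11 'cbdd': ·  ←P2
  n12 'b': c→13 d→15
  n13 'bc': d→14
  n14 'bcd': ·  ←P3
  n15 'bd': a→16
  n16 'bda': c→17
  n17 'bdac': ·  ←P4
  n18 'dd': ·  ←P5
  n19 'da': c→20
  n20 'dac': ·  ←P6

Failure links (BFS by depth):
  n1('a'): parent n0 fail=0; on 'a' 0 → fail=0;  out {0}∪∅={0}
  n2('d'): parent n0 fail=0; on 'd' 0 → fail=0;  out ∅∪∅=∅
  n8('c'): parent n0 fail=0; on 'c' 0 → fail=0;  out ∅∪∅=∅
  n12('b'): parent n0 fail=0; on 'b' 0 → fail=0;  out ∅∪∅=∅
  n3('dc'): parent n2 fail=0; on 'c' 0 → fail=8;  out ∅∪∅=∅
  n9('cb'): parent n8 fail=0; on 'b' 0 → fail=12;  out ∅∪∅=∅
  n13('bc'): parent n12 fail=0; on 'c' 0 → fail=8;  out ∅∪∅=∅
  n15('bd'): parent n12 fail=0; on 'd' 0 → fail=2;  out ∅∪∅=∅
  n18('dd'): parent n2 fail=0; on 'd' 0 → fail=2;  out {5}∪∅={5}
  n19('da'): parent n2 fail=0; on 'a' 0 → fail=1;  out ∅∪{0}={0}
  n4('dcd'): parent n3 fail=8; on 'd' 8→0 → fail=2;  out ∅∪∅=∅
  n10('cbd'): parent n9 fail=12; on 'd' 12 → fail=15;  out ∅∪∅=∅
  n14('bcd'): parent n13 fail=8; on 'd' 8→0 → fail=2;  out {3}∪∅={3}
  n16('bda'): parent n15 fail=2; on 'a' 2 → fail=19;  out ∅∪{0}={0}
  n20('dac'): parent n19 fail=1; on 'c' 1→0 → fail=8;  out {6}∪∅={6}
  n5('dcdc'): parent n4 fail=2; on 'c' 2 → fail=3;  out ∅∪∅=∅
  n11('cbdd'): parent n10 fail=15; on 'd' 15→2 → fail=18;  out {2}∪{5}={2,5}
  n17('bdac'): parent n16 fail=19; on 'c' 19 → fail=20;  out {4}∪{6}={4,6}
  n6('dcdcb'): parent n5 fail=3; on 'b' 3→8 → fail=9;  out ∅∪∅=∅
  n7('dcdcbb'): parent n6 fail=9; on 'b' 9→12→0 → fail=12;  out {1}∪∅={1}

Run:
pos 0 'c': at 8
pos 1 'b': at 9
pos 2 'd': at 10
pos 3 'd': at 11  ** P2@[0:3],P5@[2:3]
pos 4 'c': at 3 (fail-walked)
pos 5 'b': at 9 (fail-walked)
pos 6 'd': at 10
pos 7 'd': at 11  ** P2@[4:7],P5@[6:7]
pos 8 'a': at 19 (fail-walked)  ** P0@[8:8]
pos 9 'a': at 1 (fail-walked)  ** P0@[9:9]
pos 10 'a': at 1 (fail-walked)  ** P0@[10:10]
pos 11 'c': at 8 (fail-walked)
pos 12 'b': at 9
pos 13 'd': at 10
pos 14 'd': at 11  ** P2@[11:14],P5@[13:14]
pos 15 'c': at 3 (fail-walked)
pos 16 'c': at 8 (fail-walked)
pos 17 'b': at 9
pos 18 'd': at 10
pos 19 'a': at 16 (fail-walked)  ** P0@[19:19]
pos 20 'c': at 17  ** P4@[17:20],P6@[18:20]
pos 21 'b': at 9 (fail-walked)
pos 22 'd': at 10
pos 23 'a': at 16 (fail-walked)  ** P0@[23:23]
pos 24 'c': at 17  ** P4@[21:24],P6@[22:24]
pos 25 'c': at 8 (fail-walked)
pos 26 'b': at 9
pos 27 'd': at 10
pos 28 'a': at 16 (fail-walked)  ** P0@[28:28]
pos 29 'c': at 17  ** P4@[26:29],P6@[27:29]
pos 30 'b': at 9 (fail-walked)
pos 31 'c': at 13 (fail-walked)
pos 32 'd': at 14  ** P3@[30:32]
pos 33 'd': at 18 (fail-walked)  ** P5@[32:33]
pos 34 'b': at 12 (fail-walked)
pos 35 'd': at 15
pos 36 'b': at 12 (fail-walked)
pos 37 'c': at 13
pos 38 'b': at 9 (fail-walked)
pos 39 'd': at 10
pos 40 'a': at 16 (fail-walked)  ** P0@[40:40]
pos 41 'c': at 17  ** P4@[38:41],P6@[39:41]
pos 42 'd': at 2 (fail-walked)
pos 43 'd': at 18  ** P5@[42:43]
pos 44 'a': at 19 (fail-walked)  ** P0@[44:44]
pos 45 'd': at 2 (fail-walked)
pos 46 'd': at 18  ** P5@[45:46]
pos 47 'c': at 3 (fail-walked)
pos 48 'd': at 4
pos 49 'c': at 5
pos 50 'b': at 6
pos 51 'b': at 7  ** P1@[46:51]
pos 52 'c': at 13 (fail-walked)
pos 53 'b': at 9 (fail-walked)
pos 54 'd': at 10

Matches: [[3,2],[3,5],[7,2],[7,5],[8,0],[9,0],[10,0],[14,2],[14,5],[19,0],[20,4],[20,6],[23,0],[24,4],[24,6],[28,0],[29,4],[29,6],[32,3],[33,5],[40,0],[41,4],[41,6],[43,5],[44,0],[46,5],[51,1]]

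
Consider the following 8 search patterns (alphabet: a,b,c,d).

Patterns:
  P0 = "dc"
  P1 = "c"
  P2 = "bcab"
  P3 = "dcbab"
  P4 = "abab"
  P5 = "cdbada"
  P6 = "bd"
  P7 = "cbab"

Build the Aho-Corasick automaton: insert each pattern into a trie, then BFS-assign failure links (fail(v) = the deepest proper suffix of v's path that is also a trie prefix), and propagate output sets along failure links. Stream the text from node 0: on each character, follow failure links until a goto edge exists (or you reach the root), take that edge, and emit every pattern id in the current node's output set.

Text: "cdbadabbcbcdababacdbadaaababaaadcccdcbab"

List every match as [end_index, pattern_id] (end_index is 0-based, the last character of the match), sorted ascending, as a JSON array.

Construct AC machine:
Trie nodes:
  n0 'ε': a→11 b→4 c→3 d→1
  n1 'd': c→2
  n2 'dc': b→8  [P0 ends]
  n3 'c': b→21 d→15  [P1 ends]
  n4 'b': c→5 d→20
  n5 'bc': a→6
  n6 'bca': b→7
  n7 'bcab': ·  [P2 ends]
  n8 'dcb': a→9
  n9 'dcba': b→10
  n10 'dcbab': ·  [P3 ends]
  n11 'a': b→12
  n12 'ab': a→13
  n13 'aba': b→14
  n14 'abab': ·  [P4 ends]
  n15 'cd': b→16
  n16 'cdb': a→17
  n17 'cdba': d→18
  n18 'cdbad': a→19
  n19 'cdbada': ·  [P5 ends]
  n20 'bd': ·  [P6 ends]
  n21 'cb': a→22
  n22 'cba': b→23
  n23 'cbab': ·  [P7 ends]

BFS fail/out derivation:
  fail(1) 'd': from fail(0)=0 chase 'd': 0 ⇒ 0;  out=∅∪out(0)=∅
  fail(3) 'c': from fail(0)=0 chase 'c': 0 ⇒ 0;  out={1}∪out(0)={1}
  fail(4) 'b': from fail(0)=0 chase 'b': 0 ⇒ 0;  out=∅∪out(0)=∅
  fail(11) 'a': from fail(0)=0 chase 'a': 0 ⇒ 0;  out=∅∪out(0)=∅
  fail(2) 'dc': from fail(1)=0 chase 'c': 0 ⇒ 3;  out={0}∪out(3)={0,1}
  fail(5) 'bc': from fail(4)=0 chase 'c': 0 ⇒ 3;  out=∅∪out(3)={1}
  fail(12) 'ab': from fail(11)=0 chase 'b': 0 ⇒ 4;  out=∅∪out(4)=∅
  fail(15) 'cd': from fail(3)=0 chase 'd': 0 ⇒ 1;  out=∅∪out(1)=∅
  fail(20) 'bd': from fail(4)=0 chase 'd': 0 ⇒ 1;  out={6}∪out(1)={6}
  fail(21) 'cb': from fail(3)=0 chase 'b': 0 ⇒ 4;  out=∅∪out(4)=∅
  fail(6) 'bca': from fail(5)=3 chase 'a': 3→0 ⇒ 11;  out=∅∪out(11)=∅
  fail(8) 'dcb': from fail(2)=3 chase 'b': 3 ⇒ 21;  out=∅∪out(21)=∅
  fail(13) 'aba': from fail(12)=4 chase 'a': 4→0 ⇒ 11;  out=∅∪out(11)=∅
  fail(16) 'cdb': from fail(15)=1 chase 'b': 1→0 ⇒ 4;  out=∅∪out(4)=∅
  fail(22) 'cba': from fail(21)=4 chase 'a': 4→0 ⇒ 11;  out=∅∪out(11)=∅
  fail(7) 'bcab': from fail(6)=11 chase 'b': 11 ⇒ 12;  out={2}∪out(12)={2}
  fail(9) 'dcba': from fail(8)=21 chase 'a': 21 ⇒ 22;  out=∅∪out(22)=∅
  fail(14) 'abab': from fail(13)=11 chase 'b': 11 ⇒ 12;  out={4}∪out(12)={4}
  fail(17) 'cdba': from fail(16)=4 chase 'a': 4→0 ⇒ 11;  out=∅∪out(11)=∅
  fail(23) 'cbab': from fail(22)=11 chase 'b': 11 ⇒ 12;  out={7}∪out(12)={7}
  fail(10) 'dcbab': from fail(9)=22 chase 'b': 22 ⇒ 23;  out={3}∪out(23)={3,7}
  fail(18) 'cdbad': from fail(17)=11 chase 'd': 11→0 ⇒ 1;  out=∅∪out(1)=∅
  fail(19) 'cdbada': from fail(18)=1 chase 'a': 1→0 ⇒ 11;  out={5}∪out(11)={5}

Text stream:
[0] read 'c'  n0⇒n3  emit P1@[0:0]
[1] read 'd'  n3⇒n15
[2] read 'b'  n15⇒n16
[3] read 'a'  n16⇒n17
[4] read 'd'  n17⇒n18
[5] read 'a'  n18⇒n19  emit P5@[0:5]
[6] read 'b'  n19⇒n12 (via fail)
[7] read 'b'  n12⇒n4 (via fail)
[8] read 'c'  n4⇒n5  emit P1@[8:8]
[9] read 'b'  n5⇒n21 (via fail)
[10] read 'c'  n21⇒n5 (via fail)  emit P1@[10:10]
[11] read 'd'  n5⇒n15 (via fail)
[12] read 'a'  n15⇒n11 (via fail)
[13] read 'b'  n11⇒n12
[14] read 'a'  n12⇒n13
[15] read 'b'  n13⇒n14  emit P4@[12:15]
[16] read 'a'  n14⇒n13 (via fail)
[17] read 'c'  n13⇒n3 (via fail)  emit P1@[17:17]
[18] read 'd'  n3⇒n15
[19] read 'b'  n15⇒n16
[20] read 'a'  n16⇒n17
[21] read 'd'  n17⇒n18
[22] read 'a'  n18⇒n19  emit P5@[17:22]
[23] read 'a'  n19⇒n11 (via fail)
[24] read 'a'  n11⇒n11 (via fail)
[25] read 'b'  n11⇒n12
[26] read 'a'  n12⇒n13
[27] read 'b'  n13⇒n14  emit P4@[24:27]
[28] read 'a'  n14⇒n13 (via fail)
[29] read 'a'  n13⇒n11 (via fail)
[30] read 'a'  n11⇒n11 (via fail)
[31] read 'd'  n11⇒n1 (via fail)
[32] read 'c'  n1⇒n2  emit P0@[31:32],P1@[32:32]
[33] read 'c'  n2⇒n3 (via fail)  emit P1@[33:33]
[34] read 'c'  n3⇒n3 (via fail)  emit P1@[34:34]
[35] read 'd'  n3⇒n15
[36] read 'c'  n15⇒n2 (via fail)  emit P0@[35:36],P1@[36:36]
[37] read 'b'  n2⇒n8
[38] read 'a'  n8⇒n9
[39] read 'b'  n9⇒n10  emit P3@[35:39],P7@[36:39]

Matches: [[0,1],[5,5],[8,1],[10,1],[15,4],[17,1],[22,5],[27,4],[32,0],[32,1],[33,1],[34,1],[36,0],[36,1],[39,3],[39,7]]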